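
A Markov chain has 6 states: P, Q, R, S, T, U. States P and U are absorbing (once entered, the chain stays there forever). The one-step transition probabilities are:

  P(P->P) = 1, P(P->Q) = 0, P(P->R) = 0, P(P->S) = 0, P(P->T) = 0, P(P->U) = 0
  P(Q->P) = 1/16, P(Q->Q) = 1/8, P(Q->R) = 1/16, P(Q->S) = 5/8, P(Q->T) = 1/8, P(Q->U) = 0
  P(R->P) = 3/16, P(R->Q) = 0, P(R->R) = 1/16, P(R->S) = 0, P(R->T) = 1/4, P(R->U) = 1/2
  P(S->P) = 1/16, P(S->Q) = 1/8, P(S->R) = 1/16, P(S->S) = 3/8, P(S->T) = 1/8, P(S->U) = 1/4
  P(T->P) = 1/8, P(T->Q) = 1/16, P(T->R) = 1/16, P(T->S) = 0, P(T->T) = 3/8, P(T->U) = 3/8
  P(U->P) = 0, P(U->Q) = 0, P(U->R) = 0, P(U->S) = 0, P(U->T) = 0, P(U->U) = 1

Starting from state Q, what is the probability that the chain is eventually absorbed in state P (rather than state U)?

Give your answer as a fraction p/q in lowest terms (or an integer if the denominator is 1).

Let a_i = P(absorbed in P | start in state i).
Boundary conditions: a_P = 1, a_U = 0.
For each transient state i, a_i = sum_j P(i->j) * a_j:
  a_Q = 1/16*a_P + 1/8*a_Q + 1/16*a_R + 5/8*a_S + 1/8*a_T + 0*a_U
  a_R = 3/16*a_P + 0*a_Q + 1/16*a_R + 0*a_S + 1/4*a_T + 1/2*a_U
  a_S = 1/16*a_P + 1/8*a_Q + 1/16*a_R + 3/8*a_S + 1/8*a_T + 1/4*a_U
  a_T = 1/8*a_P + 1/16*a_Q + 1/16*a_R + 0*a_S + 3/8*a_T + 3/8*a_U

Substituting a_P = 1 and a_U = 0, rearrange to (I - Q) a = r where r[i] = P(i -> P):
  [7/8, -1/16, -5/8, -1/8] . (a_Q, a_R, a_S, a_T) = 1/16
  [0, 15/16, 0, -1/4] . (a_Q, a_R, a_S, a_T) = 3/16
  [-1/8, -1/16, 5/8, -1/8] . (a_Q, a_R, a_S, a_T) = 1/16
  [-1/16, -1/16, 0, 5/8] . (a_Q, a_R, a_S, a_T) = 1/8

Solving yields:
  a_Q = 125/421
  a_R = 113/421
  a_S = 100/421
  a_T = 108/421

Starting state is Q, so the absorption probability is a_Q = 125/421.

Answer: 125/421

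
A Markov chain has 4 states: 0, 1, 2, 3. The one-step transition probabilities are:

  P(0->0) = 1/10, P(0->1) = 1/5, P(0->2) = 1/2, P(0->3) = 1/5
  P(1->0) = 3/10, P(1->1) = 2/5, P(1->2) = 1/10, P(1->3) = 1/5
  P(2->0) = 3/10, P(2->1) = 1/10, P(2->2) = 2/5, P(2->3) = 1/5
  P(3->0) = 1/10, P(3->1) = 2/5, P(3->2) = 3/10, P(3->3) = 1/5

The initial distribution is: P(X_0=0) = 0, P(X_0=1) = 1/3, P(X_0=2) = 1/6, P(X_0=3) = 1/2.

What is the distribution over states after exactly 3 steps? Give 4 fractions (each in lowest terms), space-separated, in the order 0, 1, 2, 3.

Answer: 27/125 107/400 633/2000 1/5

Derivation:
Propagating the distribution step by step (d_{t+1} = d_t * P):
d_0 = (0=0, 1=1/3, 2=1/6, 3=1/2)
  d_1[0] = 0*1/10 + 1/3*3/10 + 1/6*3/10 + 1/2*1/10 = 1/5
  d_1[1] = 0*1/5 + 1/3*2/5 + 1/6*1/10 + 1/2*2/5 = 7/20
  d_1[2] = 0*1/2 + 1/3*1/10 + 1/6*2/5 + 1/2*3/10 = 1/4
  d_1[3] = 0*1/5 + 1/3*1/5 + 1/6*1/5 + 1/2*1/5 = 1/5
d_1 = (0=1/5, 1=7/20, 2=1/4, 3=1/5)
  d_2[0] = 1/5*1/10 + 7/20*3/10 + 1/4*3/10 + 1/5*1/10 = 11/50
  d_2[1] = 1/5*1/5 + 7/20*2/5 + 1/4*1/10 + 1/5*2/5 = 57/200
  d_2[2] = 1/5*1/2 + 7/20*1/10 + 1/4*2/5 + 1/5*3/10 = 59/200
  d_2[3] = 1/5*1/5 + 7/20*1/5 + 1/4*1/5 + 1/5*1/5 = 1/5
d_2 = (0=11/50, 1=57/200, 2=59/200, 3=1/5)
  d_3[0] = 11/50*1/10 + 57/200*3/10 + 59/200*3/10 + 1/5*1/10 = 27/125
  d_3[1] = 11/50*1/5 + 57/200*2/5 + 59/200*1/10 + 1/5*2/5 = 107/400
  d_3[2] = 11/50*1/2 + 57/200*1/10 + 59/200*2/5 + 1/5*3/10 = 633/2000
  d_3[3] = 11/50*1/5 + 57/200*1/5 + 59/200*1/5 + 1/5*1/5 = 1/5
d_3 = (0=27/125, 1=107/400, 2=633/2000, 3=1/5)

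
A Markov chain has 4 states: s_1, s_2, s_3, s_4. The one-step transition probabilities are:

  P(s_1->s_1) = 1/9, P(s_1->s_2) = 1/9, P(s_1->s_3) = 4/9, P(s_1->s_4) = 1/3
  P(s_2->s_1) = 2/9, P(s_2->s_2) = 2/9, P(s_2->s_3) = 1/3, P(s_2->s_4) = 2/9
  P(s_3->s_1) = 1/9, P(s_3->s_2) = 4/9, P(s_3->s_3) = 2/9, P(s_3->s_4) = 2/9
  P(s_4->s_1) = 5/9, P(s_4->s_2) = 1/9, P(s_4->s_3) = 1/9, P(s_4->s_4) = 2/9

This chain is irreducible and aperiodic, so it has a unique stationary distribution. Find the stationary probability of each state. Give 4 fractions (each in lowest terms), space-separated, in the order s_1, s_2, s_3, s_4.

The stationary distribution satisfies pi = pi * P, i.e.:
  pi_s_1 = 1/9*pi_s_1 + 2/9*pi_s_2 + 1/9*pi_s_3 + 5/9*pi_s_4
  pi_s_2 = 1/9*pi_s_1 + 2/9*pi_s_2 + 4/9*pi_s_3 + 1/9*pi_s_4
  pi_s_3 = 4/9*pi_s_1 + 1/3*pi_s_2 + 2/9*pi_s_3 + 1/9*pi_s_4
  pi_s_4 = 1/3*pi_s_1 + 2/9*pi_s_2 + 2/9*pi_s_3 + 2/9*pi_s_4
with normalization: pi_s_1 + pi_s_2 + pi_s_3 + pi_s_4 = 1.

Using the first 3 balance equations plus normalization, the linear system A*pi = b is:
  [-8/9, 2/9, 1/9, 5/9] . pi = 0
  [1/9, -7/9, 4/9, 1/9] . pi = 0
  [4/9, 1/3, -7/9, 1/9] . pi = 0
  [1, 1, 1, 1] . pi = 1

Solving yields:
  pi_s_1 = 217/877
  pi_s_2 = 200/877
  pi_s_3 = 241/877
  pi_s_4 = 219/877

Verification (pi * P):
  217/877*1/9 + 200/877*2/9 + 241/877*1/9 + 219/877*5/9 = 217/877 = pi_s_1  (ok)
  217/877*1/9 + 200/877*2/9 + 241/877*4/9 + 219/877*1/9 = 200/877 = pi_s_2  (ok)
  217/877*4/9 + 200/877*1/3 + 241/877*2/9 + 219/877*1/9 = 241/877 = pi_s_3  (ok)
  217/877*1/3 + 200/877*2/9 + 241/877*2/9 + 219/877*2/9 = 219/877 = pi_s_4  (ok)

Answer: 217/877 200/877 241/877 219/877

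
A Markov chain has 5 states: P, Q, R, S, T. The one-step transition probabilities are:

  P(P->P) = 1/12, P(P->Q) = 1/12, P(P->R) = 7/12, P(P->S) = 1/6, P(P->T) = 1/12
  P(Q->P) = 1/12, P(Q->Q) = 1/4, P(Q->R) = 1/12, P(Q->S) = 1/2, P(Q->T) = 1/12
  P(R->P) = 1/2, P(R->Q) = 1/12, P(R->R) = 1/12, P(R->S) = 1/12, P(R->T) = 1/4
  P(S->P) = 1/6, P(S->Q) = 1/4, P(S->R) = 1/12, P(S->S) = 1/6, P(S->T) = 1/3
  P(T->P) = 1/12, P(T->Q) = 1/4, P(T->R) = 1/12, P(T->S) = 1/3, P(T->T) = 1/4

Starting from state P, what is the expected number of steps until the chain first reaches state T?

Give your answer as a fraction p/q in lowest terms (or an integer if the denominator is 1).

Answer: 2916/517

Derivation:
Let h_i = expected steps to first reach T from state i.
Boundary: h_T = 0.
First-step equations for the other states:
  h_P = 1 + 1/12*h_P + 1/12*h_Q + 7/12*h_R + 1/6*h_S + 1/12*h_T
  h_Q = 1 + 1/12*h_P + 1/4*h_Q + 1/12*h_R + 1/2*h_S + 1/12*h_T
  h_R = 1 + 1/2*h_P + 1/12*h_Q + 1/12*h_R + 1/12*h_S + 1/4*h_T
  h_S = 1 + 1/6*h_P + 1/4*h_Q + 1/12*h_R + 1/6*h_S + 1/3*h_T

Substituting h_T = 0 and rearranging gives the linear system (I - Q) h = 1:
  [11/12, -1/12, -7/12, -1/6] . (h_P, h_Q, h_R, h_S) = 1
  [-1/12, 3/4, -1/12, -1/2] . (h_P, h_Q, h_R, h_S) = 1
  [-1/2, -1/12, 11/12, -1/12] . (h_P, h_Q, h_R, h_S) = 1
  [-1/6, -1/4, -1/12, 5/6] . (h_P, h_Q, h_R, h_S) = 1

Solving yields:
  h_P = 2916/517
  h_Q = 2853/517
  h_R = 2625/517
  h_S = 2322/517

Starting state is P, so the expected hitting time is h_P = 2916/517.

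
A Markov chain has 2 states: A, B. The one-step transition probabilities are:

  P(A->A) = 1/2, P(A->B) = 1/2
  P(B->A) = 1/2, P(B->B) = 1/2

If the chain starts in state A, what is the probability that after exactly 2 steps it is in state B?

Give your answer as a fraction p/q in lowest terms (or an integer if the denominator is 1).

Computing P^2 by repeated multiplication:
P^1 =
  A: [1/2, 1/2]
  B: [1/2, 1/2]
P^2 =
  A: [1/2, 1/2]
  B: [1/2, 1/2]

(P^2)[A -> B] = 1/2

Answer: 1/2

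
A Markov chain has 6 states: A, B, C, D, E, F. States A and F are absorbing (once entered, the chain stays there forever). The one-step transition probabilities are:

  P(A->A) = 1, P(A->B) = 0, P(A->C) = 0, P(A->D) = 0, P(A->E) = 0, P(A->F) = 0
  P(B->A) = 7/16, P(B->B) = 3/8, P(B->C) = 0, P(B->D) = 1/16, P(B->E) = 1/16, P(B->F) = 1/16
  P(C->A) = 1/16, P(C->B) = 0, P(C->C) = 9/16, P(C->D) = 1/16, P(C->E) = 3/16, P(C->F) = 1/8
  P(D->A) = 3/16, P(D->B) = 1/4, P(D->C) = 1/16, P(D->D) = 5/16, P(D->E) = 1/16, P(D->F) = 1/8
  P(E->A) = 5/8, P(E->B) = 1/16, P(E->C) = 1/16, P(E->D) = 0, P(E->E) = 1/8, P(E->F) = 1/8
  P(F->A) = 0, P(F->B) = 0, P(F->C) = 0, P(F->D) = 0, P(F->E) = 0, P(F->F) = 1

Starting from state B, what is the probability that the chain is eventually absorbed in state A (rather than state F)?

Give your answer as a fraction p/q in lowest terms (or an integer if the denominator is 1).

Answer: 4192/4915

Derivation:
Let a_i = P(absorbed in A | start in state i).
Boundary conditions: a_A = 1, a_F = 0.
For each transient state i, a_i = sum_j P(i->j) * a_j:
  a_B = 7/16*a_A + 3/8*a_B + 0*a_C + 1/16*a_D + 1/16*a_E + 1/16*a_F
  a_C = 1/16*a_A + 0*a_B + 9/16*a_C + 1/16*a_D + 3/16*a_E + 1/8*a_F
  a_D = 3/16*a_A + 1/4*a_B + 1/16*a_C + 5/16*a_D + 1/16*a_E + 1/8*a_F
  a_E = 5/8*a_A + 1/16*a_B + 1/16*a_C + 0*a_D + 1/8*a_E + 1/8*a_F

Substituting a_A = 1 and a_F = 0, rearrange to (I - Q) a = r where r[i] = P(i -> A):
  [5/8, 0, -1/16, -1/16] . (a_B, a_C, a_D, a_E) = 7/16
  [0, 7/16, -1/16, -3/16] . (a_B, a_C, a_D, a_E) = 1/16
  [-1/4, -1/16, 11/16, -1/16] . (a_B, a_C, a_D, a_E) = 3/16
  [-1/16, -1/16, 0, 7/8] . (a_B, a_C, a_D, a_E) = 5/8

Solving yields:
  a_B = 4192/4915
  a_C = 2924/4915
  a_D = 3496/4915
  a_E = 4019/4915

Starting state is B, so the absorption probability is a_B = 4192/4915.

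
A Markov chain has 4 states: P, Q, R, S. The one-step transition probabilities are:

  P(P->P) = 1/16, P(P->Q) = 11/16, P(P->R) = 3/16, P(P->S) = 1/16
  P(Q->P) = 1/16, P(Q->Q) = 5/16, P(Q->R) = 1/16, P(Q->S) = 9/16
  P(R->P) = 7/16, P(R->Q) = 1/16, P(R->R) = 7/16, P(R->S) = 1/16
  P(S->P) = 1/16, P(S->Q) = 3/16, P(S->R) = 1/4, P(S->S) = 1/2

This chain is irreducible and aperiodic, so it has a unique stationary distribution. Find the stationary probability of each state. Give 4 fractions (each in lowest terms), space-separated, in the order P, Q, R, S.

Answer: 229/1522 203/761 357/1522 265/761

Derivation:
The stationary distribution satisfies pi = pi * P, i.e.:
  pi_P = 1/16*pi_P + 1/16*pi_Q + 7/16*pi_R + 1/16*pi_S
  pi_Q = 11/16*pi_P + 5/16*pi_Q + 1/16*pi_R + 3/16*pi_S
  pi_R = 3/16*pi_P + 1/16*pi_Q + 7/16*pi_R + 1/4*pi_S
  pi_S = 1/16*pi_P + 9/16*pi_Q + 1/16*pi_R + 1/2*pi_S
with normalization: pi_P + pi_Q + pi_R + pi_S = 1.

Using the first 3 balance equations plus normalization, the linear system A*pi = b is:
  [-15/16, 1/16, 7/16, 1/16] . pi = 0
  [11/16, -11/16, 1/16, 3/16] . pi = 0
  [3/16, 1/16, -9/16, 1/4] . pi = 0
  [1, 1, 1, 1] . pi = 1

Solving yields:
  pi_P = 229/1522
  pi_Q = 203/761
  pi_R = 357/1522
  pi_S = 265/761

Verification (pi * P):
  229/1522*1/16 + 203/761*1/16 + 357/1522*7/16 + 265/761*1/16 = 229/1522 = pi_P  (ok)
  229/1522*11/16 + 203/761*5/16 + 357/1522*1/16 + 265/761*3/16 = 203/761 = pi_Q  (ok)
  229/1522*3/16 + 203/761*1/16 + 357/1522*7/16 + 265/761*1/4 = 357/1522 = pi_R  (ok)
  229/1522*1/16 + 203/761*9/16 + 357/1522*1/16 + 265/761*1/2 = 265/761 = pi_S  (ok)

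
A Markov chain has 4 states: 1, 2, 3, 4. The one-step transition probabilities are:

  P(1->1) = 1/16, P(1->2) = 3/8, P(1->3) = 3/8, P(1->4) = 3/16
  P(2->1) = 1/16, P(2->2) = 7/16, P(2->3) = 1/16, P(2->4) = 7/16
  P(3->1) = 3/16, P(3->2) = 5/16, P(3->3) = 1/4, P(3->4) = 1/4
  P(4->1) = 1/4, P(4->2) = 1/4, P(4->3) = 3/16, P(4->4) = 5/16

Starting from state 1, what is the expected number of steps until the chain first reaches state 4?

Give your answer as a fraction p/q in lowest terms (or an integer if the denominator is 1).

Answer: 4240/1263

Derivation:
Let h_i = expected steps to first reach 4 from state i.
Boundary: h_4 = 0.
First-step equations for the other states:
  h_1 = 1 + 1/16*h_1 + 3/8*h_2 + 3/8*h_3 + 3/16*h_4
  h_2 = 1 + 1/16*h_1 + 7/16*h_2 + 1/16*h_3 + 7/16*h_4
  h_3 = 1 + 3/16*h_1 + 5/16*h_2 + 1/4*h_3 + 1/4*h_4

Substituting h_4 = 0 and rearranging gives the linear system (I - Q) h = 1:
  [15/16, -3/8, -3/8] . (h_1, h_2, h_3) = 1
  [-1/16, 9/16, -1/16] . (h_1, h_2, h_3) = 1
  [-3/16, -5/16, 3/4] . (h_1, h_2, h_3) = 1

Solving yields:
  h_1 = 4240/1263
  h_2 = 1056/421
  h_3 = 4064/1263

Starting state is 1, so the expected hitting time is h_1 = 4240/1263.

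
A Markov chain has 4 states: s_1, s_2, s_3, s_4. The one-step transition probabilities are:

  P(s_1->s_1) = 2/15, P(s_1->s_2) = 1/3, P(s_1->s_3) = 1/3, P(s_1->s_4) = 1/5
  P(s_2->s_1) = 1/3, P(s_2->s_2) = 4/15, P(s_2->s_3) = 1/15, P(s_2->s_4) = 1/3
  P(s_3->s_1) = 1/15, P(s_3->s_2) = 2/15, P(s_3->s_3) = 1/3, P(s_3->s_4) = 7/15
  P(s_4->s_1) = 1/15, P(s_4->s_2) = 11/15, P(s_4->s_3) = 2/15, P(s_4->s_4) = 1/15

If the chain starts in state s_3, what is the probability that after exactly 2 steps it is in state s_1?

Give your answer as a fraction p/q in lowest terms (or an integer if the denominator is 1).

Computing P^2 by repeated multiplication:
P^1 =
  s_1: [2/15, 1/3, 1/3, 1/5]
  s_2: [1/3, 4/15, 1/15, 1/3]
  s_3: [1/15, 2/15, 1/3, 7/15]
  s_4: [1/15, 11/15, 2/15, 1/15]
P^2 =
  s_1: [37/225, 73/225, 46/225, 23/75]
  s_2: [4/25, 98/225, 44/225, 47/225]
  s_3: [8/75, 4/9, 46/225, 11/45]
  s_4: [4/15, 64/225, 28/225, 73/225]

(P^2)[s_3 -> s_1] = 8/75

Answer: 8/75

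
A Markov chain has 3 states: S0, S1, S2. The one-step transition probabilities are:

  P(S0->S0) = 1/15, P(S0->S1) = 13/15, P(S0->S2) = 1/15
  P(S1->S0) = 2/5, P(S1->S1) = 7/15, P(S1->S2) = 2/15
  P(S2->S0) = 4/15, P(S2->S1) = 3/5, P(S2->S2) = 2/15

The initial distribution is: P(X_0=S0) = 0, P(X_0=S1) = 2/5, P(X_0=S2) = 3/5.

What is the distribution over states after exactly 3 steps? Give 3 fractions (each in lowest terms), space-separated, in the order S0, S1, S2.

Answer: 4948/16875 3329/5625 388/3375

Derivation:
Propagating the distribution step by step (d_{t+1} = d_t * P):
d_0 = (S0=0, S1=2/5, S2=3/5)
  d_1[S0] = 0*1/15 + 2/5*2/5 + 3/5*4/15 = 8/25
  d_1[S1] = 0*13/15 + 2/5*7/15 + 3/5*3/5 = 41/75
  d_1[S2] = 0*1/15 + 2/5*2/15 + 3/5*2/15 = 2/15
d_1 = (S0=8/25, S1=41/75, S2=2/15)
  d_2[S0] = 8/25*1/15 + 41/75*2/5 + 2/15*4/15 = 62/225
  d_2[S1] = 8/25*13/15 + 41/75*7/15 + 2/15*3/5 = 689/1125
  d_2[S2] = 8/25*1/15 + 41/75*2/15 + 2/15*2/15 = 14/125
d_2 = (S0=62/225, S1=689/1125, S2=14/125)
  d_3[S0] = 62/225*1/15 + 689/1125*2/5 + 14/125*4/15 = 4948/16875
  d_3[S1] = 62/225*13/15 + 689/1125*7/15 + 14/125*3/5 = 3329/5625
  d_3[S2] = 62/225*1/15 + 689/1125*2/15 + 14/125*2/15 = 388/3375
d_3 = (S0=4948/16875, S1=3329/5625, S2=388/3375)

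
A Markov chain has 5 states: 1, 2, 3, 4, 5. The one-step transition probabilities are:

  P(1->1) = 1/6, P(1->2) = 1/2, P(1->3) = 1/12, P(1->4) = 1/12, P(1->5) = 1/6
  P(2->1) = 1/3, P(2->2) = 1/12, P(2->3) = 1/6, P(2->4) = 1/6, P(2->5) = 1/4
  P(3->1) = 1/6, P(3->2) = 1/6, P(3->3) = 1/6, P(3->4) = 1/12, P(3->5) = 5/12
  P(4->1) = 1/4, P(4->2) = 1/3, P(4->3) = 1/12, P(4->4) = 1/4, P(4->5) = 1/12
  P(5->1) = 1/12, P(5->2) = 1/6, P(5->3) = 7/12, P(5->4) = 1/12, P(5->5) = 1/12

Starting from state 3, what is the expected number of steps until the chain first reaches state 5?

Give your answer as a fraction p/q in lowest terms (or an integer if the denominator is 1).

Let h_i = expected steps to first reach 5 from state i.
Boundary: h_5 = 0.
First-step equations for the other states:
  h_1 = 1 + 1/6*h_1 + 1/2*h_2 + 1/12*h_3 + 1/12*h_4 + 1/6*h_5
  h_2 = 1 + 1/3*h_1 + 1/12*h_2 + 1/6*h_3 + 1/6*h_4 + 1/4*h_5
  h_3 = 1 + 1/6*h_1 + 1/6*h_2 + 1/6*h_3 + 1/12*h_4 + 5/12*h_5
  h_4 = 1 + 1/4*h_1 + 1/3*h_2 + 1/12*h_3 + 1/4*h_4 + 1/12*h_5

Substituting h_5 = 0 and rearranging gives the linear system (I - Q) h = 1:
  [5/6, -1/2, -1/12, -1/12] . (h_1, h_2, h_3, h_4) = 1
  [-1/3, 11/12, -1/6, -1/6] . (h_1, h_2, h_3, h_4) = 1
  [-1/6, -1/6, 5/6, -1/12] . (h_1, h_2, h_3, h_4) = 1
  [-1/4, -1/3, -1/12, 3/4] . (h_1, h_2, h_3, h_4) = 1

Solving yields:
  h_1 = 336/71
  h_2 = 7212/1633
  h_3 = 5808/1633
  h_4 = 8604/1633

Starting state is 3, so the expected hitting time is h_3 = 5808/1633.

Answer: 5808/1633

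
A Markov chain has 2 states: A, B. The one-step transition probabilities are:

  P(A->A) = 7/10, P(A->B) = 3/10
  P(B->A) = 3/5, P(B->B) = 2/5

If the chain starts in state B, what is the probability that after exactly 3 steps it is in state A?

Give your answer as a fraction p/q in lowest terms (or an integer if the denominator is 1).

Answer: 333/500

Derivation:
Computing P^3 by repeated multiplication:
P^1 =
  A: [7/10, 3/10]
  B: [3/5, 2/5]
P^2 =
  A: [67/100, 33/100]
  B: [33/50, 17/50]
P^3 =
  A: [667/1000, 333/1000]
  B: [333/500, 167/500]

(P^3)[B -> A] = 333/500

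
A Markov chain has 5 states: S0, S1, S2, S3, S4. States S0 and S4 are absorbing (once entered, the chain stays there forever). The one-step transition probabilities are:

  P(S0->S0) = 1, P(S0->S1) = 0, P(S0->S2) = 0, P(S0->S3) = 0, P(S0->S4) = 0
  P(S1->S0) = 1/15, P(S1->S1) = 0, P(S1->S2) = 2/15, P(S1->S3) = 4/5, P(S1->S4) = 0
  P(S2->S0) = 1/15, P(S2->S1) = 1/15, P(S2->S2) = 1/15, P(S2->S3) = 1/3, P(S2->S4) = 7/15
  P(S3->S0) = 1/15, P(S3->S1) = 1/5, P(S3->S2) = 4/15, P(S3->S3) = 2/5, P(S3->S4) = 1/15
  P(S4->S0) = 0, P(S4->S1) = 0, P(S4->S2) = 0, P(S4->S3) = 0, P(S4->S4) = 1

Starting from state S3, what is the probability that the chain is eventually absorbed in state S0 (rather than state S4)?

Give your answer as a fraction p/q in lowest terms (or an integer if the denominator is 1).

Let a_i = P(absorbed in S0 | start in state i).
Boundary conditions: a_S0 = 1, a_S4 = 0.
For each transient state i, a_i = sum_j P(i->j) * a_j:
  a_S1 = 1/15*a_S0 + 0*a_S1 + 2/15*a_S2 + 4/5*a_S3 + 0*a_S4
  a_S2 = 1/15*a_S0 + 1/15*a_S1 + 1/15*a_S2 + 1/3*a_S3 + 7/15*a_S4
  a_S3 = 1/15*a_S0 + 1/5*a_S1 + 4/15*a_S2 + 2/5*a_S3 + 1/15*a_S4

Substituting a_S0 = 1 and a_S4 = 0, rearrange to (I - Q) a = r where r[i] = P(i -> S0):
  [1, -2/15, -4/5] . (a_S1, a_S2, a_S3) = 1/15
  [-1/15, 14/15, -1/3] . (a_S1, a_S2, a_S3) = 1/15
  [-1/5, -4/15, 3/5] . (a_S1, a_S2, a_S3) = 1/15

Solving yields:
  a_S1 = 35/99
  a_S2 = 7/33
  a_S3 = 32/99

Starting state is S3, so the absorption probability is a_S3 = 32/99.

Answer: 32/99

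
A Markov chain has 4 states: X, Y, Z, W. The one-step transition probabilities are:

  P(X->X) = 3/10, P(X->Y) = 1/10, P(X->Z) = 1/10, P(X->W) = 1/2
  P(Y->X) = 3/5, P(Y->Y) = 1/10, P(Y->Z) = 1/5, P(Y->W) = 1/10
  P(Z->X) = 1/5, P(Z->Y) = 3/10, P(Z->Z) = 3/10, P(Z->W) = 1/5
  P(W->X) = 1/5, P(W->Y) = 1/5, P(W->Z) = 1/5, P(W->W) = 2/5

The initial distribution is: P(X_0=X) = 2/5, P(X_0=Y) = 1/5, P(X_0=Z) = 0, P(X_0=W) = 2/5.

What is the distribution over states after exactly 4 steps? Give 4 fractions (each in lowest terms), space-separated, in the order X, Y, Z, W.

Answer: 1867/6250 8601/50000 1183/6250 16999/50000

Derivation:
Propagating the distribution step by step (d_{t+1} = d_t * P):
d_0 = (X=2/5, Y=1/5, Z=0, W=2/5)
  d_1[X] = 2/5*3/10 + 1/5*3/5 + 0*1/5 + 2/5*1/5 = 8/25
  d_1[Y] = 2/5*1/10 + 1/5*1/10 + 0*3/10 + 2/5*1/5 = 7/50
  d_1[Z] = 2/5*1/10 + 1/5*1/5 + 0*3/10 + 2/5*1/5 = 4/25
  d_1[W] = 2/5*1/2 + 1/5*1/10 + 0*1/5 + 2/5*2/5 = 19/50
d_1 = (X=8/25, Y=7/50, Z=4/25, W=19/50)
  d_2[X] = 8/25*3/10 + 7/50*3/5 + 4/25*1/5 + 19/50*1/5 = 36/125
  d_2[Y] = 8/25*1/10 + 7/50*1/10 + 4/25*3/10 + 19/50*1/5 = 17/100
  d_2[Z] = 8/25*1/10 + 7/50*1/5 + 4/25*3/10 + 19/50*1/5 = 23/125
  d_2[W] = 8/25*1/2 + 7/50*1/10 + 4/25*1/5 + 19/50*2/5 = 179/500
d_2 = (X=36/125, Y=17/100, Z=23/125, W=179/500)
  d_3[X] = 36/125*3/10 + 17/100*3/5 + 23/125*1/5 + 179/500*1/5 = 371/1250
  d_3[Y] = 36/125*1/10 + 17/100*1/10 + 23/125*3/10 + 179/500*1/5 = 863/5000
  d_3[Z] = 36/125*1/10 + 17/100*1/5 + 23/125*3/10 + 179/500*1/5 = 237/1250
  d_3[W] = 36/125*1/2 + 17/100*1/10 + 23/125*1/5 + 179/500*2/5 = 341/1000
d_3 = (X=371/1250, Y=863/5000, Z=237/1250, W=341/1000)
  d_4[X] = 371/1250*3/10 + 863/5000*3/5 + 237/1250*1/5 + 341/1000*1/5 = 1867/6250
  d_4[Y] = 371/1250*1/10 + 863/5000*1/10 + 237/1250*3/10 + 341/1000*1/5 = 8601/50000
  d_4[Z] = 371/1250*1/10 + 863/5000*1/5 + 237/1250*3/10 + 341/1000*1/5 = 1183/6250
  d_4[W] = 371/1250*1/2 + 863/5000*1/10 + 237/1250*1/5 + 341/1000*2/5 = 16999/50000
d_4 = (X=1867/6250, Y=8601/50000, Z=1183/6250, W=16999/50000)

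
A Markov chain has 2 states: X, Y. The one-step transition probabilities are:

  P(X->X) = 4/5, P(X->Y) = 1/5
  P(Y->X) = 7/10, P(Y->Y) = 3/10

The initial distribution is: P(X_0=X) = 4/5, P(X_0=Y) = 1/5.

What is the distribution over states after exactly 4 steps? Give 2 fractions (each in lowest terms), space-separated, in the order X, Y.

Propagating the distribution step by step (d_{t+1} = d_t * P):
d_0 = (X=4/5, Y=1/5)
  d_1[X] = 4/5*4/5 + 1/5*7/10 = 39/50
  d_1[Y] = 4/5*1/5 + 1/5*3/10 = 11/50
d_1 = (X=39/50, Y=11/50)
  d_2[X] = 39/50*4/5 + 11/50*7/10 = 389/500
  d_2[Y] = 39/50*1/5 + 11/50*3/10 = 111/500
d_2 = (X=389/500, Y=111/500)
  d_3[X] = 389/500*4/5 + 111/500*7/10 = 3889/5000
  d_3[Y] = 389/500*1/5 + 111/500*3/10 = 1111/5000
d_3 = (X=3889/5000, Y=1111/5000)
  d_4[X] = 3889/5000*4/5 + 1111/5000*7/10 = 38889/50000
  d_4[Y] = 3889/5000*1/5 + 1111/5000*3/10 = 11111/50000
d_4 = (X=38889/50000, Y=11111/50000)

Answer: 38889/50000 11111/50000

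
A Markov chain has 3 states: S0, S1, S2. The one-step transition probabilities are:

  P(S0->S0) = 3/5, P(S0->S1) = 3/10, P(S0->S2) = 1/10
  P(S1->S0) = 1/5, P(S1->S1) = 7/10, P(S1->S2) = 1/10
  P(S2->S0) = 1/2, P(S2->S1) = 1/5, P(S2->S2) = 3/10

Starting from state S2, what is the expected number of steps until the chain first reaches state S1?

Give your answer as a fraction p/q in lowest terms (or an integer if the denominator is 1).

Let h_i = expected steps to first reach S1 from state i.
Boundary: h_S1 = 0.
First-step equations for the other states:
  h_S0 = 1 + 3/5*h_S0 + 3/10*h_S1 + 1/10*h_S2
  h_S2 = 1 + 1/2*h_S0 + 1/5*h_S1 + 3/10*h_S2

Substituting h_S1 = 0 and rearranging gives the linear system (I - Q) h = 1:
  [2/5, -1/10] . (h_S0, h_S2) = 1
  [-1/2, 7/10] . (h_S0, h_S2) = 1

Solving yields:
  h_S0 = 80/23
  h_S2 = 90/23

Starting state is S2, so the expected hitting time is h_S2 = 90/23.

Answer: 90/23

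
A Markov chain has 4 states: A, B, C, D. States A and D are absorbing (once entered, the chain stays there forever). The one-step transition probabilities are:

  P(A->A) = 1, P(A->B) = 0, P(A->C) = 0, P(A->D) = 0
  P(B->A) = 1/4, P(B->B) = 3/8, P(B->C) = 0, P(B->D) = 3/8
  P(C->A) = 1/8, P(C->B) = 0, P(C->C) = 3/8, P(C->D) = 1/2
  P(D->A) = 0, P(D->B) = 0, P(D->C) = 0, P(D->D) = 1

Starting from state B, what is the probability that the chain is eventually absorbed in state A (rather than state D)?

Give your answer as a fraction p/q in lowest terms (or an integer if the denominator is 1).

Answer: 2/5

Derivation:
Let a_i = P(absorbed in A | start in state i).
Boundary conditions: a_A = 1, a_D = 0.
For each transient state i, a_i = sum_j P(i->j) * a_j:
  a_B = 1/4*a_A + 3/8*a_B + 0*a_C + 3/8*a_D
  a_C = 1/8*a_A + 0*a_B + 3/8*a_C + 1/2*a_D

Substituting a_A = 1 and a_D = 0, rearrange to (I - Q) a = r where r[i] = P(i -> A):
  [5/8, 0] . (a_B, a_C) = 1/4
  [0, 5/8] . (a_B, a_C) = 1/8

Solving yields:
  a_B = 2/5
  a_C = 1/5

Starting state is B, so the absorption probability is a_B = 2/5.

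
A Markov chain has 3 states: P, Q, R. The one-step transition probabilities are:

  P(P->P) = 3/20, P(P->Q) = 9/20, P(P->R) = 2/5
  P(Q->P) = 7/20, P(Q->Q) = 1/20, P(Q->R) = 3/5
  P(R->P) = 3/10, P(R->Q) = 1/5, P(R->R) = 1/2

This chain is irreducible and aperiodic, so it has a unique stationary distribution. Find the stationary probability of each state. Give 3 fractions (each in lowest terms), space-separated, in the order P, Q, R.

Answer: 71/262 61/262 65/131

Derivation:
The stationary distribution satisfies pi = pi * P, i.e.:
  pi_P = 3/20*pi_P + 7/20*pi_Q + 3/10*pi_R
  pi_Q = 9/20*pi_P + 1/20*pi_Q + 1/5*pi_R
  pi_R = 2/5*pi_P + 3/5*pi_Q + 1/2*pi_R
with normalization: pi_P + pi_Q + pi_R = 1.

Using the first 2 balance equations plus normalization, the linear system A*pi = b is:
  [-17/20, 7/20, 3/10] . pi = 0
  [9/20, -19/20, 1/5] . pi = 0
  [1, 1, 1] . pi = 1

Solving yields:
  pi_P = 71/262
  pi_Q = 61/262
  pi_R = 65/131

Verification (pi * P):
  71/262*3/20 + 61/262*7/20 + 65/131*3/10 = 71/262 = pi_P  (ok)
  71/262*9/20 + 61/262*1/20 + 65/131*1/5 = 61/262 = pi_Q  (ok)
  71/262*2/5 + 61/262*3/5 + 65/131*1/2 = 65/131 = pi_R  (ok)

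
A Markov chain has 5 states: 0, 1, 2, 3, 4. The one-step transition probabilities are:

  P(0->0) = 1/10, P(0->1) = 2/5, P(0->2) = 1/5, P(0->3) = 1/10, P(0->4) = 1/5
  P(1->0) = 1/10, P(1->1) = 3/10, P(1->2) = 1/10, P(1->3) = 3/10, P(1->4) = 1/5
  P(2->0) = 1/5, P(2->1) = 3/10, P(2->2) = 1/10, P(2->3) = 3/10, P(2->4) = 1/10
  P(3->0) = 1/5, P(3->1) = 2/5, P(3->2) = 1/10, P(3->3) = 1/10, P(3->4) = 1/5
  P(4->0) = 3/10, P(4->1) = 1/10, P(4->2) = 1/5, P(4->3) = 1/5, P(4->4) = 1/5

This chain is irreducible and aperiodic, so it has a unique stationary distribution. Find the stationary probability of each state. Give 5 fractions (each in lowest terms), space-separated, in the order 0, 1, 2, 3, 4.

The stationary distribution satisfies pi = pi * P, i.e.:
  pi_0 = 1/10*pi_0 + 1/10*pi_1 + 1/5*pi_2 + 1/5*pi_3 + 3/10*pi_4
  pi_1 = 2/5*pi_0 + 3/10*pi_1 + 3/10*pi_2 + 2/5*pi_3 + 1/10*pi_4
  pi_2 = 1/5*pi_0 + 1/10*pi_1 + 1/10*pi_2 + 1/10*pi_3 + 1/5*pi_4
  pi_3 = 1/10*pi_0 + 3/10*pi_1 + 3/10*pi_2 + 1/10*pi_3 + 1/5*pi_4
  pi_4 = 1/5*pi_0 + 1/5*pi_1 + 1/10*pi_2 + 1/5*pi_3 + 1/5*pi_4
with normalization: pi_0 + pi_1 + pi_2 + pi_3 + pi_4 = 1.

Using the first 4 balance equations plus normalization, the linear system A*pi = b is:
  [-9/10, 1/10, 1/5, 1/5, 3/10] . pi = 0
  [2/5, -7/10, 3/10, 2/5, 1/10] . pi = 0
  [1/5, 1/10, -9/10, 1/10, 1/5] . pi = 0
  [1/10, 3/10, 3/10, -9/10, 1/5] . pi = 0
  [1, 1, 1, 1, 1] . pi = 1

Solving yields:
  pi_0 = 2096/12225
  pi_1 = 3673/12225
  pi_2 = 332/2445
  pi_3 = 839/4075
  pi_4 = 2279/12225

Verification (pi * P):
  2096/12225*1/10 + 3673/12225*1/10 + 332/2445*1/5 + 839/4075*1/5 + 2279/12225*3/10 = 2096/12225 = pi_0  (ok)
  2096/12225*2/5 + 3673/12225*3/10 + 332/2445*3/10 + 839/4075*2/5 + 2279/12225*1/10 = 3673/12225 = pi_1  (ok)
  2096/12225*1/5 + 3673/12225*1/10 + 332/2445*1/10 + 839/4075*1/10 + 2279/12225*1/5 = 332/2445 = pi_2  (ok)
  2096/12225*1/10 + 3673/12225*3/10 + 332/2445*3/10 + 839/4075*1/10 + 2279/12225*1/5 = 839/4075 = pi_3  (ok)
  2096/12225*1/5 + 3673/12225*1/5 + 332/2445*1/10 + 839/4075*1/5 + 2279/12225*1/5 = 2279/12225 = pi_4  (ok)

Answer: 2096/12225 3673/12225 332/2445 839/4075 2279/12225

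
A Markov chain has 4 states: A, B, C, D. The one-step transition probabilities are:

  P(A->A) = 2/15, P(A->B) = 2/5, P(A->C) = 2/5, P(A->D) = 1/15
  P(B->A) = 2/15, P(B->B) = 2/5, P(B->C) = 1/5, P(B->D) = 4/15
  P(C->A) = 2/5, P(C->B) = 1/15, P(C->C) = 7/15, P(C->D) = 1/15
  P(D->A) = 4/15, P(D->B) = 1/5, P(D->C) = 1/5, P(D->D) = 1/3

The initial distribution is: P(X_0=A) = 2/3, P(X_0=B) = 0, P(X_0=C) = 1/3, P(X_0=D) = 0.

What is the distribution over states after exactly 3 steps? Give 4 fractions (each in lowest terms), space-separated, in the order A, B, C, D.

Propagating the distribution step by step (d_{t+1} = d_t * P):
d_0 = (A=2/3, B=0, C=1/3, D=0)
  d_1[A] = 2/3*2/15 + 0*2/15 + 1/3*2/5 + 0*4/15 = 2/9
  d_1[B] = 2/3*2/5 + 0*2/5 + 1/3*1/15 + 0*1/5 = 13/45
  d_1[C] = 2/3*2/5 + 0*1/5 + 1/3*7/15 + 0*1/5 = 19/45
  d_1[D] = 2/3*1/15 + 0*4/15 + 1/3*1/15 + 0*1/3 = 1/15
d_1 = (A=2/9, B=13/45, C=19/45, D=1/15)
  d_2[A] = 2/9*2/15 + 13/45*2/15 + 19/45*2/5 + 1/15*4/15 = 172/675
  d_2[B] = 2/9*2/5 + 13/45*2/5 + 19/45*1/15 + 1/15*1/5 = 166/675
  d_2[C] = 2/9*2/5 + 13/45*1/5 + 19/45*7/15 + 1/15*1/5 = 241/675
  d_2[D] = 2/9*1/15 + 13/45*4/15 + 19/45*1/15 + 1/15*1/3 = 32/225
d_2 = (A=172/675, B=166/675, C=241/675, D=32/225)
  d_3[A] = 172/675*2/15 + 166/675*2/15 + 241/675*2/5 + 32/225*4/15 = 2506/10125
  d_3[B] = 172/675*2/5 + 166/675*2/5 + 241/675*1/15 + 32/225*1/5 = 2557/10125
  d_3[C] = 172/675*2/5 + 166/675*1/5 + 241/675*7/15 + 32/225*1/5 = 701/2025
  d_3[D] = 172/675*1/15 + 166/675*4/15 + 241/675*1/15 + 32/225*1/3 = 173/1125
d_3 = (A=2506/10125, B=2557/10125, C=701/2025, D=173/1125)

Answer: 2506/10125 2557/10125 701/2025 173/1125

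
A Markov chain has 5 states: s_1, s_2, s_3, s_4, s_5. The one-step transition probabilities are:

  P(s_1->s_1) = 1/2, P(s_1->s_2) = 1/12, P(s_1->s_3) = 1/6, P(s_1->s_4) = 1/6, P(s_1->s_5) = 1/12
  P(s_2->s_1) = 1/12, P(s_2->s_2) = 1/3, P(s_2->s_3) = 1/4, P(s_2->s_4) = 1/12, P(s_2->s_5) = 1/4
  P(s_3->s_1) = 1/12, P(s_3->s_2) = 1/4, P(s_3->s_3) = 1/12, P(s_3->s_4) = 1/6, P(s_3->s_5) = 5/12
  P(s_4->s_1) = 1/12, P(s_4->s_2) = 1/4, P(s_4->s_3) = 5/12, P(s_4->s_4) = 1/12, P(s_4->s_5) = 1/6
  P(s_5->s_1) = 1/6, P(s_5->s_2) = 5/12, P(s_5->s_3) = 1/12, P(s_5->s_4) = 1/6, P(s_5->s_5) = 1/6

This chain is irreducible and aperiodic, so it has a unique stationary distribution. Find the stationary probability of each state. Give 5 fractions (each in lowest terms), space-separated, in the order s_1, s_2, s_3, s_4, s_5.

Answer: 2771/15863 4465/15863 2996/15863 2097/15863 3534/15863

Derivation:
The stationary distribution satisfies pi = pi * P, i.e.:
  pi_s_1 = 1/2*pi_s_1 + 1/12*pi_s_2 + 1/12*pi_s_3 + 1/12*pi_s_4 + 1/6*pi_s_5
  pi_s_2 = 1/12*pi_s_1 + 1/3*pi_s_2 + 1/4*pi_s_3 + 1/4*pi_s_4 + 5/12*pi_s_5
  pi_s_3 = 1/6*pi_s_1 + 1/4*pi_s_2 + 1/12*pi_s_3 + 5/12*pi_s_4 + 1/12*pi_s_5
  pi_s_4 = 1/6*pi_s_1 + 1/12*pi_s_2 + 1/6*pi_s_3 + 1/12*pi_s_4 + 1/6*pi_s_5
  pi_s_5 = 1/12*pi_s_1 + 1/4*pi_s_2 + 5/12*pi_s_3 + 1/6*pi_s_4 + 1/6*pi_s_5
with normalization: pi_s_1 + pi_s_2 + pi_s_3 + pi_s_4 + pi_s_5 = 1.

Using the first 4 balance equations plus normalization, the linear system A*pi = b is:
  [-1/2, 1/12, 1/12, 1/12, 1/6] . pi = 0
  [1/12, -2/3, 1/4, 1/4, 5/12] . pi = 0
  [1/6, 1/4, -11/12, 5/12, 1/12] . pi = 0
  [1/6, 1/12, 1/6, -11/12, 1/6] . pi = 0
  [1, 1, 1, 1, 1] . pi = 1

Solving yields:
  pi_s_1 = 2771/15863
  pi_s_2 = 4465/15863
  pi_s_3 = 2996/15863
  pi_s_4 = 2097/15863
  pi_s_5 = 3534/15863

Verification (pi * P):
  2771/15863*1/2 + 4465/15863*1/12 + 2996/15863*1/12 + 2097/15863*1/12 + 3534/15863*1/6 = 2771/15863 = pi_s_1  (ok)
  2771/15863*1/12 + 4465/15863*1/3 + 2996/15863*1/4 + 2097/15863*1/4 + 3534/15863*5/12 = 4465/15863 = pi_s_2  (ok)
  2771/15863*1/6 + 4465/15863*1/4 + 2996/15863*1/12 + 2097/15863*5/12 + 3534/15863*1/12 = 2996/15863 = pi_s_3  (ok)
  2771/15863*1/6 + 4465/15863*1/12 + 2996/15863*1/6 + 2097/15863*1/12 + 3534/15863*1/6 = 2097/15863 = pi_s_4  (ok)
  2771/15863*1/12 + 4465/15863*1/4 + 2996/15863*5/12 + 2097/15863*1/6 + 3534/15863*1/6 = 3534/15863 = pi_s_5  (ok)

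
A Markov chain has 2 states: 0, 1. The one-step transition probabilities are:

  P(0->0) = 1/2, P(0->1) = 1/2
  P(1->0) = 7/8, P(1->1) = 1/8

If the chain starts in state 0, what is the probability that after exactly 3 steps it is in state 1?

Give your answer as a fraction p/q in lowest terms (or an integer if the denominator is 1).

Answer: 49/128

Derivation:
Computing P^3 by repeated multiplication:
P^1 =
  0: [1/2, 1/2]
  1: [7/8, 1/8]
P^2 =
  0: [11/16, 5/16]
  1: [35/64, 29/64]
P^3 =
  0: [79/128, 49/128]
  1: [343/512, 169/512]

(P^3)[0 -> 1] = 49/128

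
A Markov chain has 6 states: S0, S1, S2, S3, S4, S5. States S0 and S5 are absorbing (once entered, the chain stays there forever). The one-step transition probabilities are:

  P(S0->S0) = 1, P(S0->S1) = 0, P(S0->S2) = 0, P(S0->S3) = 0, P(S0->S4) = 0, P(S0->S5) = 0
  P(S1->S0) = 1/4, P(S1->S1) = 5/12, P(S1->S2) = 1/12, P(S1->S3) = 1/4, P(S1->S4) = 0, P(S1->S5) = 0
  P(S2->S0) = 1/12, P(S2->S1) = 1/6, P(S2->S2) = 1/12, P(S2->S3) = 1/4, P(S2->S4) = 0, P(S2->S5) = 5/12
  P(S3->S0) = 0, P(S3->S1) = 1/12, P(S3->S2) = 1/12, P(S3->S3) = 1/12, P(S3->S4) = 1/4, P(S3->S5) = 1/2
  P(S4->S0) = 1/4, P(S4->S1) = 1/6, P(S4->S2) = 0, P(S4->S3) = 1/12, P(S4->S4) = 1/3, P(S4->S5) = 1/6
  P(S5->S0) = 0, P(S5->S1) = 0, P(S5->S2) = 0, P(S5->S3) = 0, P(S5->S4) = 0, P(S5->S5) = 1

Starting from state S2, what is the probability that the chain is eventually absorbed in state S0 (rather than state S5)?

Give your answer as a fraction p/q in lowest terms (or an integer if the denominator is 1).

Let a_i = P(absorbed in S0 | start in state i).
Boundary conditions: a_S0 = 1, a_S5 = 0.
For each transient state i, a_i = sum_j P(i->j) * a_j:
  a_S1 = 1/4*a_S0 + 5/12*a_S1 + 1/12*a_S2 + 1/4*a_S3 + 0*a_S4 + 0*a_S5
  a_S2 = 1/12*a_S0 + 1/6*a_S1 + 1/12*a_S2 + 1/4*a_S3 + 0*a_S4 + 5/12*a_S5
  a_S3 = 0*a_S0 + 1/12*a_S1 + 1/12*a_S2 + 1/12*a_S3 + 1/4*a_S4 + 1/2*a_S5
  a_S4 = 1/4*a_S0 + 1/6*a_S1 + 0*a_S2 + 1/12*a_S3 + 1/3*a_S4 + 1/6*a_S5

Substituting a_S0 = 1 and a_S5 = 0, rearrange to (I - Q) a = r where r[i] = P(i -> S0):
  [7/12, -1/12, -1/4, 0] . (a_S1, a_S2, a_S3, a_S4) = 1/4
  [-1/6, 11/12, -1/4, 0] . (a_S1, a_S2, a_S3, a_S4) = 1/12
  [-1/12, -1/12, 11/12, -1/4] . (a_S1, a_S2, a_S3, a_S4) = 0
  [-1/6, 0, -1/12, 2/3] . (a_S1, a_S2, a_S3, a_S4) = 1/4

Solving yields:
  a_S1 = 3166/5655
  a_S2 = 1432/5655
  a_S3 = 251/1131
  a_S4 = 1023/1885

Starting state is S2, so the absorption probability is a_S2 = 1432/5655.

Answer: 1432/5655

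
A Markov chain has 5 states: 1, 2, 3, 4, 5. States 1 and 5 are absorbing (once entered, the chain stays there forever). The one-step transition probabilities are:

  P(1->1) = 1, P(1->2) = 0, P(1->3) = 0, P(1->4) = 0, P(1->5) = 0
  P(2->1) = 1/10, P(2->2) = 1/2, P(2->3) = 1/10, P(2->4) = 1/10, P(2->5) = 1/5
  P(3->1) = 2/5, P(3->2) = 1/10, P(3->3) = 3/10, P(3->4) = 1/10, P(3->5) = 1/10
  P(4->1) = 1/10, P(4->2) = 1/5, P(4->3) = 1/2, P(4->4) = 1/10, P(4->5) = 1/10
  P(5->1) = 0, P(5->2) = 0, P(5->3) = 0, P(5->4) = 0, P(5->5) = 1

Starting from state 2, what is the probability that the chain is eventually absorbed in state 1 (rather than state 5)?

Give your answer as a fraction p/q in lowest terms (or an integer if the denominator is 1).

Let a_i = P(absorbed in 1 | start in state i).
Boundary conditions: a_1 = 1, a_5 = 0.
For each transient state i, a_i = sum_j P(i->j) * a_j:
  a_2 = 1/10*a_1 + 1/2*a_2 + 1/10*a_3 + 1/10*a_4 + 1/5*a_5
  a_3 = 2/5*a_1 + 1/10*a_2 + 3/10*a_3 + 1/10*a_4 + 1/10*a_5
  a_4 = 1/10*a_1 + 1/5*a_2 + 1/2*a_3 + 1/10*a_4 + 1/10*a_5

Substituting a_1 = 1 and a_5 = 0, rearrange to (I - Q) a = r where r[i] = P(i -> 1):
  [1/2, -1/10, -1/10] . (a_2, a_3, a_4) = 1/10
  [-1/10, 7/10, -1/10] . (a_2, a_3, a_4) = 2/5
  [-1/5, -1/2, 9/10] . (a_2, a_3, a_4) = 1/10

Solving yields:
  a_2 = 61/130
  a_3 = 189/260
  a_4 = 161/260

Starting state is 2, so the absorption probability is a_2 = 61/130.

Answer: 61/130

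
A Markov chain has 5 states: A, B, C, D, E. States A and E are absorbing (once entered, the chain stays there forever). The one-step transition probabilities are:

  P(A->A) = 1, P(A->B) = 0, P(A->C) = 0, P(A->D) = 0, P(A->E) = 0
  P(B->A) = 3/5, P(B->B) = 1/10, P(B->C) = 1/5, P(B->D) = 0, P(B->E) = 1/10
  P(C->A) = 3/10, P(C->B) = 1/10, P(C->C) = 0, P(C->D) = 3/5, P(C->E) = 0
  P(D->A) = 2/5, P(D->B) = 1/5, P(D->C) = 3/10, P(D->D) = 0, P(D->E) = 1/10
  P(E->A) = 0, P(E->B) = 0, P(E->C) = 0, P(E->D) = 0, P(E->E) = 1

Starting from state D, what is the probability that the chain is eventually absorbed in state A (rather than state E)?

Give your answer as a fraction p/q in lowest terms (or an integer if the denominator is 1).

Let a_i = P(absorbed in A | start in state i).
Boundary conditions: a_A = 1, a_E = 0.
For each transient state i, a_i = sum_j P(i->j) * a_j:
  a_B = 3/5*a_A + 1/10*a_B + 1/5*a_C + 0*a_D + 1/10*a_E
  a_C = 3/10*a_A + 1/10*a_B + 0*a_C + 3/5*a_D + 0*a_E
  a_D = 2/5*a_A + 1/5*a_B + 3/10*a_C + 0*a_D + 1/10*a_E

Substituting a_A = 1 and a_E = 0, rearrange to (I - Q) a = r where r[i] = P(i -> A):
  [9/10, -1/5, 0] . (a_B, a_C, a_D) = 3/5
  [-1/10, 1, -3/5] . (a_B, a_C, a_D) = 3/10
  [-1/5, -3/10, 1] . (a_B, a_C, a_D) = 2/5

Solving yields:
  a_B = 300/347
  a_C = 309/347
  a_D = 583/694

Starting state is D, so the absorption probability is a_D = 583/694.

Answer: 583/694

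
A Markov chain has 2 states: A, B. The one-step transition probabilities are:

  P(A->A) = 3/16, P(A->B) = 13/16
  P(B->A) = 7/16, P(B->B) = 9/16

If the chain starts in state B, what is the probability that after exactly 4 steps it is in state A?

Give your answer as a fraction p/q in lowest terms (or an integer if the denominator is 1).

Answer: 357/1024

Derivation:
Computing P^4 by repeated multiplication:
P^1 =
  A: [3/16, 13/16]
  B: [7/16, 9/16]
P^2 =
  A: [25/64, 39/64]
  B: [21/64, 43/64]
P^3 =
  A: [87/256, 169/256]
  B: [91/256, 165/256]
P^4 =
  A: [361/1024, 663/1024]
  B: [357/1024, 667/1024]

(P^4)[B -> A] = 357/1024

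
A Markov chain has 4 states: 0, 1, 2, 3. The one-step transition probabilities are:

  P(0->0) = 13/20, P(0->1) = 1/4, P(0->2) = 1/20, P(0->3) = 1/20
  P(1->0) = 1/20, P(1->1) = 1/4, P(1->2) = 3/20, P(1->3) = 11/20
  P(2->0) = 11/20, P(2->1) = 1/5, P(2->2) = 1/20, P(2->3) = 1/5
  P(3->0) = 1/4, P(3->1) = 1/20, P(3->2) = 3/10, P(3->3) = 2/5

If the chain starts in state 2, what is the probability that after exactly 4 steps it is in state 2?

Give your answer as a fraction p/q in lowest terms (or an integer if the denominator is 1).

Answer: 21231/160000

Derivation:
Computing P^4 by repeated multiplication:
P^1 =
  0: [13/20, 1/4, 1/20, 1/20]
  1: [1/20, 1/4, 3/20, 11/20]
  2: [11/20, 1/5, 1/20, 1/5]
  3: [1/4, 1/20, 3/10, 2/5]
P^2 =
  0: [19/40, 19/80, 7/80, 1/5]
  1: [53/200, 53/400, 17/80, 39/100]
  2: [89/200, 83/400, 3/25, 91/400]
  3: [43/100, 31/200, 31/200, 13/50]
P^3 =
  0: [67/160, 329/1600, 99/800, 403/1600]
  1: [1573/4000, 1291/8000, 643/4000, 2277/8000]
  2: [169/400, 397/2000, 1021/8000, 2011/8000]
  3: [7/16, 761/4000, 261/2000, 967/4000]
P^4 =
  0: [827/2000, 619/3200, 4273/32000, 1661/6400]
  1: [1693/4000, 14803/80000, 21967/160000, 40707/160000]
  2: [33407/80000, 6187/32000, 21231/160000, 2051/8000]
  3: [4261/10000, 1561/8000, 10357/80000, 3989/16000]

(P^4)[2 -> 2] = 21231/160000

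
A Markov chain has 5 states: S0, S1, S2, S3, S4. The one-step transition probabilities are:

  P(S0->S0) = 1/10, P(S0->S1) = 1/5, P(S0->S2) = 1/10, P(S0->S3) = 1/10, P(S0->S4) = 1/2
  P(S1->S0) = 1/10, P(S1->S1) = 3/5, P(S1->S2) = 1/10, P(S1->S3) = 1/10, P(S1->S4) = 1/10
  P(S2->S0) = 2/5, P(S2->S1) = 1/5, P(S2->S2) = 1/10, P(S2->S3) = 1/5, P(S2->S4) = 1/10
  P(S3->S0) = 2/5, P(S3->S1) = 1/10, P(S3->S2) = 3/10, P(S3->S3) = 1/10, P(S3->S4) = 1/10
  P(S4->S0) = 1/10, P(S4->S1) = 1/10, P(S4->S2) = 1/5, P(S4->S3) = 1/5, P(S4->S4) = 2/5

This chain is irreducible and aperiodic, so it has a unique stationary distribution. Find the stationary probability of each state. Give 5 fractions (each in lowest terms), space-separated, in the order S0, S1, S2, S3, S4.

Answer: 619/3292 883/3292 126/823 231/1646 206/823

Derivation:
The stationary distribution satisfies pi = pi * P, i.e.:
  pi_S0 = 1/10*pi_S0 + 1/10*pi_S1 + 2/5*pi_S2 + 2/5*pi_S3 + 1/10*pi_S4
  pi_S1 = 1/5*pi_S0 + 3/5*pi_S1 + 1/5*pi_S2 + 1/10*pi_S3 + 1/10*pi_S4
  pi_S2 = 1/10*pi_S0 + 1/10*pi_S1 + 1/10*pi_S2 + 3/10*pi_S3 + 1/5*pi_S4
  pi_S3 = 1/10*pi_S0 + 1/10*pi_S1 + 1/5*pi_S2 + 1/10*pi_S3 + 1/5*pi_S4
  pi_S4 = 1/2*pi_S0 + 1/10*pi_S1 + 1/10*pi_S2 + 1/10*pi_S3 + 2/5*pi_S4
with normalization: pi_S0 + pi_S1 + pi_S2 + pi_S3 + pi_S4 = 1.

Using the first 4 balance equations plus normalization, the linear system A*pi = b is:
  [-9/10, 1/10, 2/5, 2/5, 1/10] . pi = 0
  [1/5, -2/5, 1/5, 1/10, 1/10] . pi = 0
  [1/10, 1/10, -9/10, 3/10, 1/5] . pi = 0
  [1/10, 1/10, 1/5, -9/10, 1/5] . pi = 0
  [1, 1, 1, 1, 1] . pi = 1

Solving yields:
  pi_S0 = 619/3292
  pi_S1 = 883/3292
  pi_S2 = 126/823
  pi_S3 = 231/1646
  pi_S4 = 206/823

Verification (pi * P):
  619/3292*1/10 + 883/3292*1/10 + 126/823*2/5 + 231/1646*2/5 + 206/823*1/10 = 619/3292 = pi_S0  (ok)
  619/3292*1/5 + 883/3292*3/5 + 126/823*1/5 + 231/1646*1/10 + 206/823*1/10 = 883/3292 = pi_S1  (ok)
  619/3292*1/10 + 883/3292*1/10 + 126/823*1/10 + 231/1646*3/10 + 206/823*1/5 = 126/823 = pi_S2  (ok)
  619/3292*1/10 + 883/3292*1/10 + 126/823*1/5 + 231/1646*1/10 + 206/823*1/5 = 231/1646 = pi_S3  (ok)
  619/3292*1/2 + 883/3292*1/10 + 126/823*1/10 + 231/1646*1/10 + 206/823*2/5 = 206/823 = pi_S4  (ok)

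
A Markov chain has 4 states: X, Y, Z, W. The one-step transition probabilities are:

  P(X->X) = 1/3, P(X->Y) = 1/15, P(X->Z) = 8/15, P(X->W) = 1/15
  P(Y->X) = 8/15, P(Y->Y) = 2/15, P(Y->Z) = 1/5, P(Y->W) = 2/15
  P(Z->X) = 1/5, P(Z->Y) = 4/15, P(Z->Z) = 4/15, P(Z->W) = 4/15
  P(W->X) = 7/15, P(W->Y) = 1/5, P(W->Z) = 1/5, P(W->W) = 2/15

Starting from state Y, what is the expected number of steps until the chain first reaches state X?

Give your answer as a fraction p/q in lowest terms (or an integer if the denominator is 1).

Let h_i = expected steps to first reach X from state i.
Boundary: h_X = 0.
First-step equations for the other states:
  h_Y = 1 + 8/15*h_X + 2/15*h_Y + 1/5*h_Z + 2/15*h_W
  h_Z = 1 + 1/5*h_X + 4/15*h_Y + 4/15*h_Z + 4/15*h_W
  h_W = 1 + 7/15*h_X + 1/5*h_Y + 1/5*h_Z + 2/15*h_W

Substituting h_X = 0 and rearranging gives the linear system (I - Q) h = 1:
  [13/15, -1/5, -2/15] . (h_Y, h_Z, h_W) = 1
  [-4/15, 11/15, -4/15] . (h_Y, h_Z, h_W) = 1
  [-1/5, -1/5, 13/15] . (h_Y, h_Z, h_W) = 1

Solving yields:
  h_Y = 450/203
  h_Z = 615/203
  h_W = 480/203

Starting state is Y, so the expected hitting time is h_Y = 450/203.

Answer: 450/203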